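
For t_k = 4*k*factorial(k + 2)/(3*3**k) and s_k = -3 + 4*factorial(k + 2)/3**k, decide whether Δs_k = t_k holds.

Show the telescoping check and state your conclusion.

s_(k+1) = 4*3**(-k - 1)*factorial(k + 3) - 3
s_(k+1) − s_k = 4*k*factorial(k + 2)/(3*3**k)
(s_(k+1) − s_k) − t_k = 0

Valid — Δs_k = t_k.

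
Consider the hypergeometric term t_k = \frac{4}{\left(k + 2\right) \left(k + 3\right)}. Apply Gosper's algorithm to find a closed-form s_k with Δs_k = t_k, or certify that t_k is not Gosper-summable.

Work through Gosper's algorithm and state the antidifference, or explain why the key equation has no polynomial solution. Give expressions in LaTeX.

s_k = \frac{2 k}{k + 2}

r(k) = (k + 2)/(k + 4) after simplifying.
Factor: A=k + 2; B=k + 4; C=1.
Key eq: (k + 2)·f(k+1) = (k + 3)·f(k) + (1).
deg f ≤ 1 (via 1,1,0).
Match coefficients ⇒ f(k) = k/2.
Then R = B(k−1)f/C = k*(k + 3)/2, so s_k = R(k)·t_k = 2*k/(k + 2).
s_(k+1) − s_k = 4/(k**2 + 5*k + 6) = t_k.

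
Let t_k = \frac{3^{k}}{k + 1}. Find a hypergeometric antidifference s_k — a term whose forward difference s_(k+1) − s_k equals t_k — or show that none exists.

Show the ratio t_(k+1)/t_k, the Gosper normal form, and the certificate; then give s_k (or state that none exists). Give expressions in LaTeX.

no hypergeometric antidifference exists

Compute t_(k+1)/t_k: get 3*(k + 1)/(k + 2).
Factor: A=3*k + 3; B=k + 2; C=1.
Need (3*k + 3)·f(k+1) − (k + 1)·f(k) = 1.
deg f ≤ -1 (via 1,1,0).
Bound -1 < 0, so the key equation has no polynomial solution.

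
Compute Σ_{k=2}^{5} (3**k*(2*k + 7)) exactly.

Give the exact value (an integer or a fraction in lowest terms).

Σ = 5796

Compute t_(k+1)/t_k: get 3*(2*k + 9)/(2*k + 7).
Factor: A=3; B=1; C=k + 7/2.
f must satisfy (3)·f(k+1) − (1)·f(k) = k + 7/2.
Bound: deg f ≤ 1.
Match coefficients ⇒ f(k) = (k + 2)/2.
R(k) = B(k−1)·f(k)/C(k) = (k + 2)/(2*k + 7); s_k = R·t_k = 3**k*(k + 2).
s_(k+1) − s_k = 3**k*(2*k + 7) = t_k.
Sum = s_(6) − s_(2); s_(6) = 5832, s_(2) = 36 ⇒ 5796.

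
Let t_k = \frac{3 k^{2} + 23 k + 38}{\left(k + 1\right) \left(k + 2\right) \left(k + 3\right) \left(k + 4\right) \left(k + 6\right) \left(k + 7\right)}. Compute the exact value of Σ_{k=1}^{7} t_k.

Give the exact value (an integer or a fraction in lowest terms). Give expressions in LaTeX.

Ratio r(k) = (k + 1)*(k + 6)*(23*k + 3*(k + 1)**2 + 61)/((k + 5)*(k + 8)*(3*k**2 + 23*k + 38)).
So A=k + 1 and B=k + 8, with C=k**3 + 38*k**2/3 + 51*k + 190/3.
Solve (k + 1)·f(k+1) − (k + 7)·f(k) = k**3 + 38*k**2/3 + 51*k + 190/3.
Degrees (1,1,3) ⇒ d ≤ 6.
Solve for f: f(k) = k*(k + 2)*(k + 4)*(k + 5)*(k**2 + 10*k + 27)/54 (degree 6 ≤ 6).
Get s_k = R·t_k = k*(k**2 + 10*k + 27)/(18*(k**3 + 10*k**2 + 27*k + 18)) with R(k) = B(k−1)f(k)/C(k) = k*(k + 2)*(k + 4)*(k + 7)*(k**2 + 10*k + 27)/(18*(3*k**2 + 23*k + 38)).
Δs = (3*k**2 + 23*k + 38)/(k**6 + 23*k**5 + 207*k**4 + 925*k**3 + 2144*k**2 + 2412*k + 1008), as required.
Evaluate s at k=8 and k=1: 38/693 and 19/504; difference 95/5544.

Σ = 95/5544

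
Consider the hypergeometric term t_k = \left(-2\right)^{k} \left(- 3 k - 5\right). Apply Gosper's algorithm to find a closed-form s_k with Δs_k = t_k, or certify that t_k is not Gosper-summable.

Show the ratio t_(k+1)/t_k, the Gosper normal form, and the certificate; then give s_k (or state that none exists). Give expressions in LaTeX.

Step 1: r(k) = 2*(-3*k - 8)/(3*k + 5).
Gosper form: A/B · C(k+1)/C(k) with A=-2, B=1, C=k + 5/3.
Solve (-2)·f(k+1) − (1)·f(k) = k + 5/3.
deg f ≤ 1 (via 0,0,1).
Match coefficients ⇒ f(k) = -(k + 1)/3.
Get s_k = R·t_k = (-2)**k*(k + 1) with R(k) = B(k−1)f(k)/C(k) = -(k + 1)/(3*k + 5).
Verify: (-2)**k*(-3*k - 5) matches t_k.

s_k = \left(-2\right)^{k} \left(k + 1\right)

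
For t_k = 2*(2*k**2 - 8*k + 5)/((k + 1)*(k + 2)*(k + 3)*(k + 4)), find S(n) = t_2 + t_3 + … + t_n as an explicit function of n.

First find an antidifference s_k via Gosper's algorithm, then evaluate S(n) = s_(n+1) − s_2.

S(n) = 2*(2*n**3 - 12*n**2 + 7*n + 3)/(15*(n**3 + 9*n**2 + 26*n + 24))

Ratio r(k) = -(k + 1)*(8*k - 2*(k + 1)**2 + 3)/((k + 5)*(2*k**2 - 8*k + 5)).
Normal form (A,B,C) = (k + 1, k + 5, k**2 - 4*k + 5/2).
Set up (k + 1)·f(k+1) − (k + 4)·f(k) − (k**2 - 4*k + 5/2) = 0.
d = 3 from the (1,1,2) case.
Solve for f: f(k) = k*(k**2 + 14)/6 (degree 3 ≤ 3).
So s_k = (B(k−1)f/C)·t_k = (k*(k + 4)*(k**2 + 14)/(3*(2*k**2 - 8*k + 5)))·t_k = 2*k*(k**2 + 14)/(3*(k + 1)*(k + 2)*(k + 3)).
Check: Δs_k = 2*(2*k**2 - 8*k + 5)/(k**4 + 10*k**3 + 35*k**2 + 50*k + 24). ✓
s_(n+1) = 2*(n**3 + 3*n**2 + 17*n + 15)/(3*(n**3 + 9*n**2 + 26*n + 24)) and s_(2) = 2/5, so S(n) = 2*(2*n**3 - 12*n**2 + 7*n + 3)/(15*(n**3 + 9*n**2 + 26*n + 24)).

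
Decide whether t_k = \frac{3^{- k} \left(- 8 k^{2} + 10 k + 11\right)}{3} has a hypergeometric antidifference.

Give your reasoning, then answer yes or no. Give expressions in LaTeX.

Yes. s_k = 3^{- k} \left(4 k^{2} - k - 4\right).

The ratio is (8*k**2 + 6*k - 13)/(3*(8*k**2 - 10*k - 11)).
A = 1/3, B = 1, C = k**2 - 5*k/4 - 11/8.
f must satisfy (1/3)·f(k+1) − (1)·f(k) = k**2 - 5*k/4 - 11/8.
From deg A=0, deg B=0, deg C=2: d=2.
A polynomial solution: f(k) = -3*(4*k**2 - k - 4)/8.
R(k) = B(k−1)·f(k)/C(k) = -3*(4*k**2 - k - 4)/(8*k**2 - 10*k - 11); s_k = R·t_k = (4*k**2 - k - 4)/3**k.
Verify: (-8*k**2 + 10*k + 11)/(3*3**k) matches t_k.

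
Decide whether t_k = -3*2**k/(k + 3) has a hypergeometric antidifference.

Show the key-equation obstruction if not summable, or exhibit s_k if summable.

No — negative degree bound, so no certificate f.

t_(k+1)/t_k = 2*(k + 3)/(k + 4).
Factor: A=2*k + 6; B=k + 4; C=1.
Solve (2*k + 6)·f(k+1) − (k + 3)·f(k) = 1.
deg f ≤ -1 (via 1,1,0).
d = -1 < 0 ⇒ no nonzero polynomial f; not summable.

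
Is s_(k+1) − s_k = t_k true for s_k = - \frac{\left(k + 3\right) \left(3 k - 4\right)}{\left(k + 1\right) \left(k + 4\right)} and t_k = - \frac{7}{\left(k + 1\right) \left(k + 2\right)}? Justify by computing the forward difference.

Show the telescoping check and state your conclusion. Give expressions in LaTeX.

Invalid: residual \frac{- 3 k^{2} + 5 k + 36}{k^{4} + 12 k^{3} + 49 k^{2} + 78 k + 40} ≠ 0.

s_(k+1) = -(k + 4)*(3*k - 1)/((k + 2)*(k + 5))
s_(k+1) − s_k = 2*(-5*k**2 - 29*k - 52)/(k**4 + 12*k**3 + 49*k**2 + 78*k + 40)
(s_(k+1) − s_k) − t_k = (-3*k**2 + 5*k + 36)/(k**4 + 12*k**3 + 49*k**2 + 78*k + 40)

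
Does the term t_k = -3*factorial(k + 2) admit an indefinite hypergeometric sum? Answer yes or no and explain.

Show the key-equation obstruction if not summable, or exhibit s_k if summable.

Compute t_(k+1)/t_k: get k + 3.
So A=k + 3 and B=1, with C=1.
Key eq: (k + 3)·f(k+1) = (1)·f(k) + (1).
Bound: deg f ≤ -1.
d = -1 < 0 ⇒ no nonzero polynomial f; not summable.

No; the degree bound rules out any f.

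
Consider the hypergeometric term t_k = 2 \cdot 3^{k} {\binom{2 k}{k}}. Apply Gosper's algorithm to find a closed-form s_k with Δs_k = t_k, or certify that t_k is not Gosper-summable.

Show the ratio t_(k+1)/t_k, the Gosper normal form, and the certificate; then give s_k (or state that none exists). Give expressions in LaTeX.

not Gosper-summable; s_k does not exist

r(k) = 6*(2*k + 1)/(k + 1) after simplifying.
So A=12*k + 6 and B=k + 1, with C=1.
Need (12*k + 6)·f(k+1) − (k)·f(k) = 1.
From deg A=1, deg B=1, deg C=0: d=-1.
d = -1 < 0 ⇒ no nonzero polynomial f; not summable.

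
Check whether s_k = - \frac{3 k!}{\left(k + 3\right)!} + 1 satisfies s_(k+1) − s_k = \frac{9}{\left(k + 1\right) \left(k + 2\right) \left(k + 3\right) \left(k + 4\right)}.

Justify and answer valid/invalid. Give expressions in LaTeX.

s_(k+1) = -3*factorial(k + 1)/factorial(k + 4) + 1
s_(k+1) − s_k = 9/((k + 1)*(k + 2)*(k + 3)*(k + 4))
(s_(k+1) − s_k) − t_k = 0

Valid — Δs_k = t_k.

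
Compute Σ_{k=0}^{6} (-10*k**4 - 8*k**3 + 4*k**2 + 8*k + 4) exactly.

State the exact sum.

Σ = -25718

The ratio is (5*k**4 + 24*k**3 + 40*k**2 + 24*k + 1)/(5*k**4 + 4*k**3 - 2*k**2 - 4*k - 2).
So A=1 and B=1, with C=k**4 + 4*k**3/5 - 2*k**2/5 - 4*k/5 - 2/5.
f must satisfy (1)·f(k+1) − (1)·f(k) = k**4 + 4*k**3/5 - 2*k**2/5 - 4*k/5 - 2/5.
d = 5 from the (0,0,4) case.
Solving with deg f ≤ 5: f(k) = k*(2*k**4 - 3*k**3 - 2*k**2 - 1)/10.
Then R = B(k−1)f/C = k*(2*k**4 - 3*k**3 - 2*k**2 - 1)/(2*(5*k**4 + 4*k**3 - 2*k**2 - 4*k - 2)), so s_k = R(k)·t_k = -2*k**5 + 3*k**4 + 2*k**3 + k.
Δs = -10*k**4 - 8*k**3 + 4*k**2 + 8*k + 4, as required.
Evaluate s at k=7 and k=0: -25718 and 0; difference -25718.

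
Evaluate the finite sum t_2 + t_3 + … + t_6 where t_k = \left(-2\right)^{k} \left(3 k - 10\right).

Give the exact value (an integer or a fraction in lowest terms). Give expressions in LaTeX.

t_(k+1)/t_k = 2*(7 - 3*k)/(3*k - 10).
Normal form (A,B,C) = (-2, 1, k - 10/3).
f must satisfy (-2)·f(k+1) − (1)·f(k) = k - 10/3.
Bound: deg f ≤ 1.
Coefficient equations give f(k) = -(k - 4)/3.
R(k) = B(k−1)·f(k)/C(k) = -(k - 4)/(3*k - 10); s_k = R·t_k = (-2)**k*(4 - k).
Check: Δs_k = (-2)**k*(3*k - 10). ✓
Sum = s_(7) − s_(2); s_(7) = 384, s_(2) = 8 ⇒ 376.

Σ = 376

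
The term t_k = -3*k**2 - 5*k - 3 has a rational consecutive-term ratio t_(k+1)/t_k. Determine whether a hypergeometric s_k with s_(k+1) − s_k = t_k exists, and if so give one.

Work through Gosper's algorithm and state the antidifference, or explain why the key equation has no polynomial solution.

r(k) = (3*k**2 + 11*k + 11)/(3*k**2 + 5*k + 3) after simplifying.
Factor: A=1; B=1; C=k**2 + 5*k/3 + 1.
Solve (1)·f(k+1) − (1)·f(k) = k**2 + 5*k/3 + 1.
d = 3 from the (0,0,2) case.
Coefficient equations give f(k) = k*(k**2 + k + 1)/3.
So s_k = (B(k−1)f/C)·t_k = (k*(k**2 + k + 1)/(3*k**2 + 5*k + 3))·t_k = k*(-k**2 - k - 1).
Δs = -3*k**2 - 5*k - 3, as required.

s_k = k*(-k**2 - k - 1)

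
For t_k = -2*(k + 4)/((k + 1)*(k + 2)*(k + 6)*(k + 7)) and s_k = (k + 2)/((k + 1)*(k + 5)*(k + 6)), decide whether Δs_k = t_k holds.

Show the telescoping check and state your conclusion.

Invalid: residual 9*(k + 3)/(k**5 + 21*k**4 + 163*k**3 + 567*k**2 + 844*k + 420) ≠ 0.

s_(k+1) = (k + 3)/((k + 2)*(k + 6)*(k + 7))
s_(k+1) − s_k = ((k + 1)*(k + 3)*(k + 5) - (k + 2)**2*(k + 7))/((k + 1)*(k + 2)*(k + 5)*(k + 6)*(k + 7))
(s_(k+1) − s_k) − t_k = 9*(k + 3)/(k**5 + 21*k**4 + 163*k**3 + 567*k**2 + 844*k + 420)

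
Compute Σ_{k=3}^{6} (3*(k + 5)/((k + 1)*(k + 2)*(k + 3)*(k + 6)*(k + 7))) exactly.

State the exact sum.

Σ = 7/1560

Step 1: r(k) = (k + 1)*(k + 6)**2/((k + 4)*(k + 5)*(k + 8)).
Factor: A=k + 1; B=k + 8; C=k**3 + 14*k**2 + 65*k + 100.
Set up (k + 1)·f(k+1) − (k + 7)·f(k) − (k**3 + 14*k**2 + 65*k + 100) = 0.
d = 6 from the (1,1,3) case.
A polynomial solution: f(k) = k*(k + 3)*(k + 4)**2*(k + 5)**2/36.
Certificate R = B(k−1)f/C = k*(k + 3)*(k + 4)*(k + 7)/36 gives s_k = k*(k**2 + 9*k + 20)/(12*(k**3 + 9*k**2 + 20*k + 12)).
Check: Δs_k = 3*(k + 5)/(k**5 + 19*k**4 + 131*k**3 + 401*k**2 + 540*k + 252). ✓
Evaluate s at k=7 and k=3: 77/936 and 7/90; difference 7/1560.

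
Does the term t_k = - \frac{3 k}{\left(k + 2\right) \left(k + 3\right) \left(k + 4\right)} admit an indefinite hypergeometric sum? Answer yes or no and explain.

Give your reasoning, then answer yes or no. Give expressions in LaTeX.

r(k) = (k + 1)*(k + 2)/(k*(k + 5)) after simplifying.
A = k + 2, B = k + 5, C = k.
f must satisfy (k + 2)·f(k+1) − (k + 4)·f(k) = k.
deg f ≤ 2 (via 1,1,1).
Coefficient equations give f(k) = k*(k - 1)/6.
Certificate R = B(k−1)f/C = (k - 1)*(k + 4)/6 gives s_k = k*(1 - k)/(2*(k + 2)*(k + 3)).
Δs = -3*k/(k**3 + 9*k**2 + 26*k + 24), as required.

Yes. s_k = \frac{k \left(1 - k\right)}{2 \left(k + 2\right) \left(k + 3\right)}.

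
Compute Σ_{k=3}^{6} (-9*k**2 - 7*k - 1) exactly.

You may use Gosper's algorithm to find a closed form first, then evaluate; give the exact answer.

Step 1: r(k) = (9*k**2 + 25*k + 17)/(9*k**2 + 7*k + 1).
A = 1, B = 1, C = k**2 + 7*k/9 + 1/9.
Key eq: (1)·f(k+1) = (1)·f(k) + (k**2 + 7*k/9 + 1/9).
Degrees (0,0,2) ⇒ d ≤ 3.
A polynomial solution: f(k) = k*(3*k**2 - k - 1)/9.
R(k) = B(k−1)·f(k)/C(k) = k*(3*k**2 - k - 1)/(9*k**2 + 7*k + 1); s_k = R·t_k = k*(-3*k**2 + k + 1).
Verify: -9*k**2 - 7*k - 1 matches t_k.
Sum = s_(7) − s_(3); s_(7) = -973, s_(3) = -69 ⇒ -904.

Σ = -904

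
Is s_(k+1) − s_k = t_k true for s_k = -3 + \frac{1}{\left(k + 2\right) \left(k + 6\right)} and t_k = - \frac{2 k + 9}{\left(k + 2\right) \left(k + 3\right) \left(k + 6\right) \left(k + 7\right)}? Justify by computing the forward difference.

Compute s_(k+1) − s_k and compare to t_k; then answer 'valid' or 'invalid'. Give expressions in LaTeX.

Valid: the claim telescopes to t_k.

s_(k+1) = -3 + 1/((k + 3)*(k + 7))
s_(k+1) − s_k = (-2*k - 9)/(k**4 + 18*k**3 + 113*k**2 + 288*k + 252)
(s_(k+1) − s_k) − t_k = 0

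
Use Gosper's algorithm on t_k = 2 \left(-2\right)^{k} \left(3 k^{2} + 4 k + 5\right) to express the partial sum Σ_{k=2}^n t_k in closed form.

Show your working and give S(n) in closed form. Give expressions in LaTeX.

Step 1: r(k) = 2*(-3*k**2 - 10*k - 12)/(3*k**2 + 4*k + 5).
A = -2, B = 1, C = k**2 + 4*k/3 + 5/3.
f must satisfy (-2)·f(k+1) − (1)·f(k) = k**2 + 4*k/3 + 5/3.
Degrees (0,0,2) ⇒ d ≤ 2.
Coefficient equations give f(k) = -(k**2 + 1)/3.
Get s_k = R·t_k = (-2)**(k + 1)*(k**2 + 1) with R(k) = B(k−1)f(k)/C(k) = -(k**2 + 1)/(3*k**2 + 4*k + 5).
s_(k+1) − s_k = 2*(-2)**k*(3*k**2 + 4*k + 5) = t_k.
Σ_(k=2)^n t_k = s_(n+1) − s_(2) = ((-2)**(n + 2)*(n**2 + 2*n + 2)) − (-40), i.e. 4*(-2)**n*n**2 + 8*(-2)**n*n + 8*(-2)**n + 40.

S(n) = 4 \left(-2\right)^{n} n^{2} + 8 \left(-2\right)^{n} n + 8 \left(-2\right)^{n} + 40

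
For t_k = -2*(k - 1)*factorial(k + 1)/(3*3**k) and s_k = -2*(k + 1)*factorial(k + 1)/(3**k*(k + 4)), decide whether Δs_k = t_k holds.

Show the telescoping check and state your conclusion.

s_(k+1) = -2*(k + 2)*factorial(k + 2)/(3*3**k*(k + 5))
s_(k+1) − s_k = -2*(k**3 + 5*k**2 + 2*k + 1)*factorial(k + 1)/(3*3**k*(k + 4)*(k + 5))
(s_(k+1) − s_k) − t_k = 2*(k**2 + 3*k - 7)*factorial(k + 1)/(3**k*(k + 4)*(k + 5))

Invalid: residual 2*(k**2 + 3*k - 7)*factorial(k + 1)/(3**k*(k + 4)*(k + 5)) ≠ 0.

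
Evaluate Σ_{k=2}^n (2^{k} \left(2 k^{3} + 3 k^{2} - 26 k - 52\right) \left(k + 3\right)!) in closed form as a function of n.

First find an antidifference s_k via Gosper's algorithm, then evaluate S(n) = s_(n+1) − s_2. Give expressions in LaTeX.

S(n) = 2 \cdot 2^{n} n^{2} \left(n + 4\right)! - 4 \cdot 2^{n} n \left(n + 4\right)! - 14 \cdot 2^{n} \left(n + 4\right)! + 3840

Compute t_(k+1)/t_k: get 2*(2*k**4 + 17*k**3 + 22*k**2 - 129*k - 292)/(2*k**3 + 3*k**2 - 26*k - 52).
A = 2*k + 8, B = 1, C = k**3 + 3*k**2/2 - 13*k - 26.
Key eq: (2*k + 8)·f(k+1) = (1)·f(k) + (k**3 + 3*k**2/2 - 13*k - 26).
Bound: deg f ≤ 2.
Match coefficients ⇒ f(k) = (k**2 - 4*k - 4)/2.
So s_k = (B(k−1)f/C)·t_k = ((k**2 - 4*k - 4)/(2*k**3 + 3*k**2 - 26*k - 52))·t_k = 2**k*(k**2 - 4*k - 4)*factorial(k + 3).
Δs = 2**k*(2*k**3 + 3*k**2 - 26*k - 52)*factorial(k + 3), as required.
Telescope: S(n) = s_(n+1) − s_(2) = 2**(n + 1)*(n**2 - 2*n - 7)*factorial(n + 4) − (-3840) = 2*2**n*n**2*factorial(n + 4) - 4*2**n*n*factorial(n + 4) - 14*2**n*factorial(n + 4) + 3840.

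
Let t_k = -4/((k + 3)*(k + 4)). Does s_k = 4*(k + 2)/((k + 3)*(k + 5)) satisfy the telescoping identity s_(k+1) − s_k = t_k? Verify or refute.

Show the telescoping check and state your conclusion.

Invalid: residual 12*(2*k + 9)/(k**4 + 18*k**3 + 119*k**2 + 342*k + 360) ≠ 0.

s_(k+1) = 4*(k + 3)/((k + 4)*(k + 6))
s_(k+1) − s_k = 4*(-k**2 - 5*k - 3)/(k**4 + 18*k**3 + 119*k**2 + 342*k + 360)
(s_(k+1) − s_k) − t_k = 12*(2*k + 9)/(k**4 + 18*k**3 + 119*k**2 + 342*k + 360)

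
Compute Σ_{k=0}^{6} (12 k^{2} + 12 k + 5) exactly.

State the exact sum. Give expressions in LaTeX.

The ratio is (12*k**2 + 36*k + 29)/(12*k**2 + 12*k + 5).
Gosper form: A/B · C(k+1)/C(k) with A=1, B=1, C=k**2 + k + 5/12.
Set up (1)·f(k+1) − (1)·f(k) − (k**2 + k + 5/12) = 0.
deg f ≤ 3 (via 0,0,2).
Solving with deg f ≤ 3: f(k) = k*(4*k**2 + 1)/12.
Certificate R = B(k−1)f/C = k*(4*k**2 + 1)/(12*k**2 + 12*k + 5) gives s_k = 4*k**3 + k.
Check: Δs_k = 12*k**2 + 12*k + 5. ✓
Evaluate s at k=7 and k=0: 1379 and 0; difference 1379.

Σ = 1379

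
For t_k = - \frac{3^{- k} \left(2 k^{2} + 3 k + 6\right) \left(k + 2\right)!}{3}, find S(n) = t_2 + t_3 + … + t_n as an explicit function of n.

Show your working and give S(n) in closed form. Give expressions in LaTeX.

Compute t_(k+1)/t_k: get (k + 3)*(3*k + 2*(k + 1)**2 + 9)/(3*(2*k**2 + 3*k + 6)).
A = k/3 + 1, B = 1, C = k**2 + 3*k/2 + 3.
Need (k/3 + 1)·f(k+1) − (1)·f(k) = k**2 + 3*k/2 + 3.
d = 1 from the (1,0,2) case.
Coefficient equations give f(k) = 3*(2*k + 1)/2.
So s_k = (B(k−1)f/C)·t_k = (3*(2*k + 1)/(2*k**2 + 3*k + 6))·t_k = -(2*k + 1)*factorial(k + 2)/3**k.
s_(k+1) − s_k = -(2*k**2 + 3*k + 6)*factorial(k + 2)/(3*3**k) = t_k.
Σ_(k=2)^n t_k = s_(n+1) − s_(2) = (-3**(-n - 1)*(2*n + 3)*factorial(n + 3)) − (-40/3), i.e. 40/3 - 2*n*factorial(n + 3)/(3*3**n) - factorial(n + 3)/3**n.

S(n) = \frac{40}{3} - \frac{2 \cdot 3^{- n} n \left(n + 3\right)!}{3} - 3^{- n} \left(n + 3\right)!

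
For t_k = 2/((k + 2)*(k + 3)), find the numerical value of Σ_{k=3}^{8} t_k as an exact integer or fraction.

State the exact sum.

Σ = 12/55

r(k) = (k + 2)/(k + 4) after simplifying.
Factor: A=k + 2; B=k + 4; C=1.
f must satisfy (k + 2)·f(k+1) − (k + 3)·f(k) = 1.
Degrees (1,1,0) ⇒ d ≤ 1.
Solving with deg f ≤ 1: f(k) = k/2.
Certificate R = B(k−1)f/C = k*(k + 3)/2 gives s_k = k/(k + 2).
Verify: 2/(k**2 + 5*k + 6) matches t_k.
Sum = s_(9) − s_(3); s_(9) = 9/11, s_(3) = 3/5 ⇒ 12/55.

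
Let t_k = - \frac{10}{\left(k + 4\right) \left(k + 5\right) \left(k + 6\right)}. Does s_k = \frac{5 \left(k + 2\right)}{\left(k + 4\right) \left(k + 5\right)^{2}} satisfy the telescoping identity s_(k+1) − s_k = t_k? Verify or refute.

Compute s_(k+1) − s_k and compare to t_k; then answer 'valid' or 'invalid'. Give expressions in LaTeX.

Invalid: residual \frac{15 \left(3 k + 16\right)}{k^{5} + 26 k^{4} + 269 k^{3} + 1384 k^{2} + 3540 k + 3600} ≠ 0.

s_(k+1) = 5*(k + 3)/((k + 5)*(k + 6)**2)
s_(k+1) − s_k = 5*(-2*k**2 - 13*k - 12)/(k**5 + 26*k**4 + 269*k**3 + 1384*k**2 + 3540*k + 3600)
(s_(k+1) − s_k) − t_k = 15*(3*k + 16)/(k**5 + 26*k**4 + 269*k**3 + 1384*k**2 + 3540*k + 3600)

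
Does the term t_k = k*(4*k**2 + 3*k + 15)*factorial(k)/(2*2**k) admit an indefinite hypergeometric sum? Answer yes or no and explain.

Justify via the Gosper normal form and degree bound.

Yes. s_k = (4*k**2 - k + 3)*factorial(k)/2**k.

Ratio r(k) = (k + 1)**2*(3*k + 4*(k + 1)**2 + 18)/(2*k*(4*k**2 + 3*k + 15)).
A = k/2 + 1/2, B = 1, C = k**3 + 3*k**2/4 + 15*k/4.
Set up (k/2 + 1/2)·f(k+1) − (1)·f(k) − (k**3 + 3*k**2/4 + 15*k/4) = 0.
deg f ≤ 2 (via 1,0,3).
Solving with deg f ≤ 2: f(k) = (4*k**2 - k + 3)/2.
Certificate R = B(k−1)f/C = 2*(4*k**2 - k + 3)/(k*(4*k**2 + 3*k + 15)) gives s_k = (4*k**2 - k + 3)*factorial(k)/2**k.
Verify: k*(4*k**2 + 3*k + 15)*factorial(k)/(2*2**k) matches t_k.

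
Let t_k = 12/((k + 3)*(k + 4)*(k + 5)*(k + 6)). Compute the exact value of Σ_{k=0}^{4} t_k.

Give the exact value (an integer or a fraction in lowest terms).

Σ = 11/180

The ratio is (k + 3)/(k + 7).
Factor: A=k + 3; B=k + 7; C=1.
Set up (k + 3)·f(k+1) − (k + 6)·f(k) − (1) = 0.
d = 3 from the (1,1,0) case.
A polynomial solution: f(k) = k*(k**2 + 12*k + 47)/180.
R(k) = B(k−1)·f(k)/C(k) = k*(k + 6)*(k**2 + 12*k + 47)/180; s_k = R·t_k = k*(k**2 + 12*k + 47)/(15*(k + 3)*(k + 4)*(k + 5)).
Δs = 12/(k**4 + 18*k**3 + 119*k**2 + 342*k + 360), as required.
Telescoping: Σ = s_(5) − s_(0) = 11/180 − (0) = 11/180.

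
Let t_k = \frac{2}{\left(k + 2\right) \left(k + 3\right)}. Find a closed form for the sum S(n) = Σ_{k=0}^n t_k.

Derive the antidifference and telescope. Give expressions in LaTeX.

t_(k+1)/t_k = (k + 2)/(k + 4).
So A=k + 2 and B=k + 4, with C=1.
Need (k + 2)·f(k+1) − (k + 3)·f(k) = 1.
deg f ≤ 1 (via 1,1,0).
A polynomial solution: f(k) = k/2.
R(k) = B(k−1)·f(k)/C(k) = k*(k + 3)/2; s_k = R·t_k = k/(k + 2).
Δs = 2/(k**2 + 5*k + 6), as required.
s_(n+1) = (n + 1)/(n + 3) and s_(0) = 0, so S(n) = (n + 1)/(n + 3).

S(n) = \frac{n + 1}{n + 3}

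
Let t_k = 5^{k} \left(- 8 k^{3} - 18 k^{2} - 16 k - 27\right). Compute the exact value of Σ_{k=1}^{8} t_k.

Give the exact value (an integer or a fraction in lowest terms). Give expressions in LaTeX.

Compute t_(k+1)/t_k: get 5*(8*k**3 + 42*k**2 + 76*k + 69)/(8*k**3 + 18*k**2 + 16*k + 27).
Normal form (A,B,C) = (5, 1, k**3 + 9*k**2/4 + 2*k + 27/8).
Need (5)·f(k+1) − (1)·f(k) = k**3 + 9*k**2/4 + 2*k + 27/8.
From deg A=0, deg B=0, deg C=3: d=3.
Solve for f: f(k) = (2*k + 1)*(k**2 - 2*k + 3)/8 (degree 3 ≤ 3).
R(k) = B(k−1)·f(k)/C(k) = (2*k + 1)*(k**2 - 2*k + 3)/(8*k**3 + 18*k**2 + 16*k + 27); s_k = R·t_k = 5**k*(-2*k**3 + 3*k**2 - 4*k - 3).
Check: Δs_k = 5**k*(-8*k**3 - 18*k**2 - 16*k - 27). ✓
Telescoping: Σ = s_(9) − s_(1) = -2449218750 − (-30) = -2449218720.

Σ = -2449218720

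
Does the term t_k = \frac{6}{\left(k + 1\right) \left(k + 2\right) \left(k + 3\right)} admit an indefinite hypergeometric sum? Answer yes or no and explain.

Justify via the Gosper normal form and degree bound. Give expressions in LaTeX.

Yes. s_k = \frac{3 k \left(k + 3\right)}{2 \left(k + 1\right) \left(k + 2\right)}.

r(k) = (k + 1)/(k + 4) after simplifying.
Take A(k)=k + 1, B(k)=k + 4, C(k)=1.
Key eq: (k + 1)·f(k+1) = (k + 3)·f(k) + (1).
d = 2 from the (1,1,0) case.
Match coefficients ⇒ f(k) = k*(k + 3)/4.
R(k) = B(k−1)·f(k)/C(k) = k*(k + 3)**2/4; s_k = R·t_k = 3*k*(k + 3)/(2*(k + 1)*(k + 2)).
Check: Δs_k = 6/(k**3 + 6*k**2 + 11*k + 6). ✓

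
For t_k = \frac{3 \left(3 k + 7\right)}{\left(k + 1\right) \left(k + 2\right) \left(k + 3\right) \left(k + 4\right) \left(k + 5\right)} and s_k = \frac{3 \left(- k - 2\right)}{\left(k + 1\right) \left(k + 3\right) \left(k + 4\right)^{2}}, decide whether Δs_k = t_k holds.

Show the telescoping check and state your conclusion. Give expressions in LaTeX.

s_(k+1) = 3*(-k - 3)/((k + 2)*(k + 4)*(k + 5)**2)
s_(k+1) − s_k = 3*(-(k + 1)*(k + 3)**2*(k + 4) + (k + 2)**2*(k + 5)**2)/((k + 1)*(k + 2)*(k + 3)*(k + 4)**2*(k + 5)**2)
(s_(k+1) − s_k) − t_k = 12*(-2*k**2 - 13*k - 19)/(k**7 + 24*k**6 + 240*k**5 + 1290*k**4 + 3999*k**3 + 7086*k**2 + 6560*k + 2400)

Invalid: residual \frac{12 \left(- 2 k^{2} - 13 k - 19\right)}{k^{7} + 24 k^{6} + 240 k^{5} + 1290 k^{4} + 3999 k^{3} + 7086 k^{2} + 6560 k + 2400} ≠ 0.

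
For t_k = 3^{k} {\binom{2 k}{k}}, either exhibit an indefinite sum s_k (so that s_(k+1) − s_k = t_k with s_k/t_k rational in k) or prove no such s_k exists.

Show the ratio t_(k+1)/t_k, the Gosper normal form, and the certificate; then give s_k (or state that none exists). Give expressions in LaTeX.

Compute t_(k+1)/t_k: get 6*(2*k + 1)/(k + 1).
Normal form (A,B,C) = (12*k + 6, k + 1, 1).
Solve (12*k + 6)·f(k+1) − (k)·f(k) = 1.
From deg A=1, deg B=1, deg C=0: d=-1.
d = -1 < 0 ⇒ no nonzero polynomial f; not summable.

none (Gosper's algorithm certifies no s_k)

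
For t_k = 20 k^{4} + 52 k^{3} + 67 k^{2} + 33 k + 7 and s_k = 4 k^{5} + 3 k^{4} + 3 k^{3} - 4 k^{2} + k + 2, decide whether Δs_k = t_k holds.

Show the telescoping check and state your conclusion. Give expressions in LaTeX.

valid (s_(k+1) − s_k reduces to t_k)

s_(k+1) = 4*k**5 + 23*k**4 + 55*k**3 + 63*k**2 + 34*k + 9
s_(k+1) − s_k = 20*k**4 + 52*k**3 + 67*k**2 + 33*k + 7
(s_(k+1) − s_k) − t_k = 0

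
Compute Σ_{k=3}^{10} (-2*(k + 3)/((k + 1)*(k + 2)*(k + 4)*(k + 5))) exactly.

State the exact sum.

The ratio is (k + 1)*(k + 4)**2/((k + 3)**2*(k + 6)).
Normal form (A,B,C) = (k + 1, k + 6, k**2 + 6*k + 9).
Solve (k + 1)·f(k+1) − (k + 5)·f(k) = k**2 + 6*k + 9.
deg f ≤ 4 (via 1,1,2).
Match coefficients ⇒ f(k) = k*(k + 2)*(k + 3)*(k + 5)/8.
Get s_k = R·t_k = k*(-k - 5)/(4*(k**2 + 5*k + 4)) with R(k) = B(k−1)f(k)/C(k) = k*(k + 2)*(k + 5)**2/(8*(k + 3)).
Check: Δs_k = 2*(-k - 3)/(k**4 + 12*k**3 + 49*k**2 + 78*k + 40). ✓
Telescoping: Σ = s_(11) − s_(3) = -11/45 − (-3/14) = -19/630.

Σ = -19/630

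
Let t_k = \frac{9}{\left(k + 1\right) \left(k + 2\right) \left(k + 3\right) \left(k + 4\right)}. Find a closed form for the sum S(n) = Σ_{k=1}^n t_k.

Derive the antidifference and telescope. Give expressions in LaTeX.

Ratio r(k) = (k + 1)/(k + 5).
Gosper form: A/B · C(k+1)/C(k) with A=k + 1, B=k + 5, C=1.
Need (k + 1)·f(k+1) − (k + 4)·f(k) = 1.
d = 3 from the (1,1,0) case.
Match coefficients ⇒ f(k) = k*(k**2 + 6*k + 11)/18.
R(k) = B(k−1)·f(k)/C(k) = k*(k + 4)*(k**2 + 6*k + 11)/18; s_k = R·t_k = k*(k**2 + 6*k + 11)/(2*(k + 1)*(k + 2)*(k + 3)).
Check: Δs_k = 9/(k**4 + 10*k**3 + 35*k**2 + 50*k + 24). ✓
Telescope: S(n) = s_(n+1) − s_(1) = (n**3 + 9*n**2 + 26*n + 18)/(2*(n**3 + 9*n**2 + 26*n + 24)) − (3/8) = n*(n**2 + 9*n + 26)/(8*(n**3 + 9*n**2 + 26*n + 24)).

S(n) = \frac{n \left(n^{2} + 9 n + 26\right)}{8 \left(n^{3} + 9 n^{2} + 26 n + 24\right)}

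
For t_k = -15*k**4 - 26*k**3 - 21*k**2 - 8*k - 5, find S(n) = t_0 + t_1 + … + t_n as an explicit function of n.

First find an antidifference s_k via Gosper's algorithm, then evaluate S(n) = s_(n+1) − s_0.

S(n) = -3*n**5 - 14*n**4 - 25*n**3 - 21*n**2 - 12*n - 5

r(k) = (15*k**4 + 86*k**3 + 189*k**2 + 188*k + 75)/(15*k**4 + 26*k**3 + 21*k**2 + 8*k + 5) after simplifying.
Normal form (A,B,C) = (1, 1, k**4 + 26*k**3/15 + 7*k**2/5 + 8*k/15 + 1/3).
Key eq: (1)·f(k+1) = (1)·f(k) + (k**4 + 26*k**3/15 + 7*k**2/5 + 8*k/15 + 1/3).
From deg A=0, deg B=0, deg C=4: d=5.
A polynomial solution: f(k) = k*(3*k**4 - k**3 - k**2 + 4)/15.
Certificate R = B(k−1)f/C = k*(3*k**4 - k**3 - k**2 + 4)/(15*k**4 + 26*k**3 + 21*k**2 + 8*k + 5) gives s_k = k*(-3*k**4 + k**3 + k**2 - 4).
s_(k+1) − s_k = -15*k**4 - 26*k**3 - 21*k**2 - 8*k - 5 = t_k.
Σ_(k=0)^n t_k = s_(n+1) − s_(0) = (-3*n**5 - 14*n**4 - 25*n**3 - 21*n**2 - 12*n - 5) − (0), i.e. -3*n**5 - 14*n**4 - 25*n**3 - 21*n**2 - 12*n - 5.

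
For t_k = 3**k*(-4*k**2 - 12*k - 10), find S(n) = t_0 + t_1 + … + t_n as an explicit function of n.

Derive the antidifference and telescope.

Ratio r(k) = 3*(2*k**2 + 10*k + 13)/(2*k**2 + 6*k + 5).
Factor: A=3; B=1; C=k**2 + 3*k + 5/2.
Need (3)·f(k+1) − (1)·f(k) = k**2 + 3*k + 5/2.
deg f ≤ 2 (via 0,0,2).
Coefficient equations give f(k) = (k**2 + 1)/2.
So s_k = (B(k−1)f/C)·t_k = ((k**2 + 1)/(2*k**2 + 6*k + 5))·t_k = -2*3**k*(k**2 + 1).
Δs = 2*3**k*(k**2 - 3*(k + 1)**2 - 2), as required.
Σ_(k=0)^n t_k = s_(n+1) − s_(0) = (6*3**n*(-n**2 - 2*n - 2)) − (-2), i.e. -6*3**n*n**2 - 12*3**n*n - 12*3**n + 2.

S(n) = -6*3**n*n**2 - 12*3**n*n - 12*3**n + 2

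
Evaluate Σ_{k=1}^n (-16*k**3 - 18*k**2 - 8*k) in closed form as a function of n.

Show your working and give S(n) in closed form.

S(n) = n*(-4*n**3 - 14*n**2 - 17*n - 7)

Compute t_(k+1)/t_k: get (8*k**3 + 33*k**2 + 46*k + 21)/(k*(8*k**2 + 9*k + 4)).
Normal form (A,B,C) = (1, 1, k**3 + 9*k**2/8 + k/2).
f must satisfy (1)·f(k+1) − (1)·f(k) = k**3 + 9*k**2/8 + k/2.
deg f ≤ 4 (via 0,0,3).
Coefficient equations give f(k) = k*(k - 1)*(4*k**2 + 2*k + 1)/16.
Get s_k = R·t_k = k*(-4*k**3 + 2*k**2 + k + 1) with R(k) = B(k−1)f(k)/C(k) = (k - 1)*(4*k**2 + 2*k + 1)/(2*(8*k**2 + 9*k + 4)).
Δs = 2*k*(-8*k**2 - 9*k - 4), as required.
Evaluate: s_(n+1) = n*(-4*n**3 - 14*n**2 - 17*n - 7); subtract s_(1) = 0 ⇒ S(n) = n*(-4*n**3 - 14*n**2 - 17*n - 7).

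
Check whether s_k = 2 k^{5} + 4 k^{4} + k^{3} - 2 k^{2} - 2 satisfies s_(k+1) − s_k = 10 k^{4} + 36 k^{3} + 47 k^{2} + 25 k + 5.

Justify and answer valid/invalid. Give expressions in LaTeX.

s_(k+1) = 2*k**5 + 14*k**4 + 37*k**3 + 45*k**2 + 25*k + 3
s_(k+1) − s_k = 10*k**4 + 36*k**3 + 47*k**2 + 25*k + 5
(s_(k+1) − s_k) − t_k = 0

Valid: the claim telescopes to t_k.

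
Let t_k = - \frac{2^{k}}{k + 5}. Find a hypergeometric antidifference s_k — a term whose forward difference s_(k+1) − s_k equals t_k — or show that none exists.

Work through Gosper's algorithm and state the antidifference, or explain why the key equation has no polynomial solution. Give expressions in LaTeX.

r(k) = 2*(k + 5)/(k + 6) after simplifying.
Factor: A=2*k + 10; B=k + 6; C=1.
Need (2*k + 10)·f(k+1) − (k + 5)·f(k) = 1.
Degrees (1,1,0) ⇒ d ≤ -1.
d = -1 < 0 ⇒ no nonzero polynomial f; not summable.

none (Gosper's algorithm certifies no s_k)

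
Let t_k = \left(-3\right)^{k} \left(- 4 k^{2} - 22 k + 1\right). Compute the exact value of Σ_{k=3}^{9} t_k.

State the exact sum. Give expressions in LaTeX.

Compute t_(k+1)/t_k: get 3*(-4*k**2 - 30*k - 25)/(4*k**2 + 22*k - 1).
So A=-3 and B=1, with C=k**2 + 11*k/2 - 1/4.
Key eq: (-3)·f(k+1) = (1)·f(k) + (k**2 + 11*k/2 - 1/4).
d = 2 from the (0,0,2) case.
A polynomial solution: f(k) = -(k**2 + 4*k - 4)/4.
R(k) = B(k−1)·f(k)/C(k) = -(k**2 + 4*k - 4)/(4*k**2 + 22*k - 1); s_k = R·t_k = (-3)**k*(k**2 + 4*k - 4).
Check: Δs_k = (-3)**k*(-4*k**2 - 22*k + 1). ✓
Telescoping: Σ = s_(10) − s_(3) = 8030664 − (-459) = 8031123.

Σ = 8031123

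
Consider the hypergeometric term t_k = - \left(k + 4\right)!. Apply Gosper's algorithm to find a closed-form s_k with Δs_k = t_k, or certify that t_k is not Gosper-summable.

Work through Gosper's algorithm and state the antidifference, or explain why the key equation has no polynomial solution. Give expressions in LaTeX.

none — t_k is not Gosper-summable

t_(k+1)/t_k = k + 5.
Normal form (A,B,C) = (k + 5, 1, 1).
Need (k + 5)·f(k+1) − (1)·f(k) = 1.
Bound: deg f ≤ -1.
deg f ≤ -1 is impossible — no certificate.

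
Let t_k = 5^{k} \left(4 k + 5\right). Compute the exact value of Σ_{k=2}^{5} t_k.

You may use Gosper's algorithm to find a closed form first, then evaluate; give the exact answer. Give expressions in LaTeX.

The ratio is 5*(4*k + 9)/(4*k + 5).
Normal form (A,B,C) = (5, 1, k + 5/4).
f must satisfy (5)·f(k+1) − (1)·f(k) = k + 5/4.
deg f ≤ 1 (via 0,0,1).
Match coefficients ⇒ f(k) = k/4.
Get s_k = R·t_k = 5**k*k with R(k) = B(k−1)f(k)/C(k) = k/(4*k + 5).
s_(k+1) − s_k = 5**k*(4*k + 5) = t_k.
Σ_(k=2)^(5) t_k = s_(6) − s_(2) = 93750 − (50) = 93700.

Σ = 93700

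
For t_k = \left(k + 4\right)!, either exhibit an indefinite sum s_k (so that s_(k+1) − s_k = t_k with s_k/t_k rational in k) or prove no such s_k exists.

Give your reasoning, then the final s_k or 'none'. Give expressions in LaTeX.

r(k) = k + 5 after simplifying.
So A=k + 5 and B=1, with C=1.
Set up (k + 5)·f(k+1) − (1)·f(k) − (1) = 0.
deg f ≤ -1 (via 1,0,0).
d = -1 < 0 ⇒ no nonzero polynomial f; not summable.

not Gosper-summable; s_k does not exist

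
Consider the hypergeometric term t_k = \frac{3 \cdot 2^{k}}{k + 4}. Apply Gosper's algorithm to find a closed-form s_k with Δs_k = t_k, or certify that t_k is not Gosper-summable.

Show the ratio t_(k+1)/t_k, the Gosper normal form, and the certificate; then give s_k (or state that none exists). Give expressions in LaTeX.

no hypergeometric antidifference exists

Compute t_(k+1)/t_k: get 2*(k + 4)/(k + 5).
Factor: A=2*k + 8; B=k + 5; C=1.
Set up (2*k + 8)·f(k+1) − (k + 4)·f(k) − (1) = 0.
Degrees (1,1,0) ⇒ d ≤ -1.
d = -1 < 0 ⇒ no nonzero polynomial f; not summable.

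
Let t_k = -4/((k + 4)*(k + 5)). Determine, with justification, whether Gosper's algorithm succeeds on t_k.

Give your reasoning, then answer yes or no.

The ratio is (k + 4)/(k + 6).
So A=k + 4 and B=k + 6, with C=1.
Key eq: (k + 4)·f(k+1) = (k + 5)·f(k) + (1).
Bound: deg f ≤ 1.
A polynomial solution: f(k) = k/4.
Then R = B(k−1)f/C = k*(k + 5)/4, so s_k = R(k)·t_k = -k/(k + 4).
Δs = -4/(k**2 + 9*k + 20), as required.

Yes. s_k = -k/(k + 4).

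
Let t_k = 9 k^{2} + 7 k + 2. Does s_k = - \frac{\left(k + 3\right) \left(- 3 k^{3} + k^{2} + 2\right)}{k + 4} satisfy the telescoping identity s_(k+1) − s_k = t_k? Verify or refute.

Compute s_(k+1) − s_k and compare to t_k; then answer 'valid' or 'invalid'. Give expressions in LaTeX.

Invalid: residual \frac{2 \left(- 3 k^{3} - 22 k^{2} - 15 k - 5\right)}{k^{2} + 9 k + 20} ≠ 0.

s_(k+1) = k*(3*k**3 + 20*k**2 + 39*k + 28)/(k + 5)
s_(k+1) − s_k = (9*k**4 + 82*k**3 + 201*k**2 + 128*k + 30)/(k**2 + 9*k + 20)
(s_(k+1) − s_k) − t_k = 2*(-3*k**3 - 22*k**2 - 15*k - 5)/(k**2 + 9*k + 20)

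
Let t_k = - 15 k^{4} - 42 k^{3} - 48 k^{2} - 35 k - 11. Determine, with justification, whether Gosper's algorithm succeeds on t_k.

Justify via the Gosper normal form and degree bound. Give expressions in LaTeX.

Yes. s_k = k \left(- 3 k^{4} - 3 k^{3} - 4 k - 1\right).

t_(k+1)/t_k = (15*k**4 + 102*k**3 + 264*k**2 + 317*k + 151)/(15*k**4 + 42*k**3 + 48*k**2 + 35*k + 11).
Gosper form: A/B · C(k+1)/C(k) with A=1, B=1, C=k**4 + 14*k**3/5 + 16*k**2/5 + 7*k/3 + 11/15.
Need (1)·f(k+1) − (1)·f(k) = k**4 + 14*k**3/5 + 16*k**2/5 + 7*k/3 + 11/15.
deg f ≤ 5 (via 0,0,4).
Coefficient equations give f(k) = k*(3*k**4 + 3*k**3 + 4*k + 1)/15.
Get s_k = R·t_k = k*(-3*k**4 - 3*k**3 - 4*k - 1) with R(k) = B(k−1)f(k)/C(k) = k*(3*k**4 + 3*k**3 + 4*k + 1)/(15*k**4 + 42*k**3 + 48*k**2 + 35*k + 11).
Δs = -15*k**4 - 42*k**3 - 48*k**2 - 35*k - 11, as required.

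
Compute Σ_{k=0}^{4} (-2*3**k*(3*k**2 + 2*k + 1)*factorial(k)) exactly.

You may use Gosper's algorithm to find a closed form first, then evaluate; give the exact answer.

Step 1: r(k) = 3*(3*k**3 + 11*k**2 + 14*k + 6)/(3*k**2 + 2*k + 1).
Gosper form: A/B · C(k+1)/C(k) with A=3*k + 3, B=1, C=k**2 + 2*k/3 + 1/3.
Set up (3*k + 3)·f(k+1) − (1)·f(k) − (k**2 + 2*k/3 + 1/3) = 0.
Bound: deg f ≤ 1.
A polynomial solution: f(k) = (k - 1)/3.
Certificate R = B(k−1)f/C = (k - 1)/(3*k**2 + 2*k + 1) gives s_k = -2*3**k*(k - 1)*factorial(k).
Verify: -2*3**k*(3*k**2 + 2*k + 1)*factorial(k) matches t_k.
Telescoping: Σ = s_(5) − s_(0) = -233280 − (2) = -233282.

Σ = -233282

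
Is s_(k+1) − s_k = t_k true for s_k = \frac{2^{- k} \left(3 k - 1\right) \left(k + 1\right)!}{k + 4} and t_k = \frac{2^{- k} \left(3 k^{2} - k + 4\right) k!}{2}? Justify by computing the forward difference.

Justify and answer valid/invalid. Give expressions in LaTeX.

Invalid: residual - \frac{3 \cdot 2^{- k} \left(3 k^{3} + 11 k^{2} - 6 k + 18\right) k!}{2 \left(k + 4\right) \left(k + 5\right)} ≠ 0.

s_(k+1) = (3*k + 2)*factorial(k + 2)/(2*2**k*(k + 5))
s_(k+1) − s_k = (3*k**3 + 14*k**2 + 8*k + 26)*factorial(k + 1)/(2*2**k*(k + 4)*(k + 5))
(s_(k+1) − s_k) − t_k = -3*(3*k**3 + 11*k**2 - 6*k + 18)*factorial(k)/(2*2**k*(k + 4)*(k + 5))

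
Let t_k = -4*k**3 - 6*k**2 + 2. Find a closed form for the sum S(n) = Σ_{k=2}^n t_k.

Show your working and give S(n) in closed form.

The ratio is (2*(k + 1)**3 + 3*(k + 1)**2 - 1)/(2*k**3 + 3*k**2 - 1).
Gosper form: A/B · C(k+1)/C(k) with A=1, B=1, C=k**3 + 3*k**2/2 - 1/2.
f must satisfy (1)·f(k+1) − (1)·f(k) = k**3 + 3*k**2/2 - 1/2.
d = 4 from the (0,0,3) case.
A polynomial solution: f(k) = k*(k + 1)*(k**2 - k - 1)/4.
Certificate R = B(k−1)f/C = k*(k**2 - k - 1)/(2*(k + 1)*(2*k - 1)) gives s_k = k*(-k**3 + 2*k + 1).
Δs = -4*k**3 - 6*k**2 + 2, as required.
Σ_(k=2)^n t_k = s_(n+1) − s_(2) = (-n**4 - 4*n**3 - 4*n**2 + n + 2) − (-6), i.e. -n**4 - 4*n**3 - 4*n**2 + n + 8.

S(n) = -n**4 - 4*n**3 - 4*n**2 + n + 8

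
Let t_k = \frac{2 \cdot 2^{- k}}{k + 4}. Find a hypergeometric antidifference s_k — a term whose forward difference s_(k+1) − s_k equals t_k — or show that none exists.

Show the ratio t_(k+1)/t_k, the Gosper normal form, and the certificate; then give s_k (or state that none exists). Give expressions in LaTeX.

t_(k+1)/t_k = (k + 4)/(2*(k + 5)).
Factor: A=k/2 + 2; B=k + 5; C=1.
Set up (k/2 + 2)·f(k+1) − (k + 4)·f(k) − (1) = 0.
d = -1 from the (1,1,0) case.
d = -1 < 0 ⇒ no nonzero polynomial f; not summable.

none — t_k is not Gosper-summable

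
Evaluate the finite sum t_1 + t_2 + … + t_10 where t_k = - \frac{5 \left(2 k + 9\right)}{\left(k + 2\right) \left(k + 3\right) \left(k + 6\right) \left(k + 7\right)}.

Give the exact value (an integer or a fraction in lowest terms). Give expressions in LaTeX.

Σ = -1000/4641

The ratio is (k + 2)*(k + 6)*(2*k + 11)/((k + 4)*(k + 8)*(2*k + 9)).
Normal form (A,B,C) = (k + 2, k + 8, k**3 + 27*k**2/2 + 121*k/2 + 90).
f must satisfy (k + 2)·f(k+1) − (k + 7)·f(k) = k**3 + 27*k**2/2 + 121*k/2 + 90.
deg f ≤ 5 (via 1,1,3).
A polynomial solution: f(k) = k*(k + 3)*(k + 4)*(k + 5)*(k + 8)/24.
Certificate R = B(k−1)f/C = k*(k + 3)*(k + 7)*(k + 8)/(12*(2*k + 9)) gives s_k = 5*k*(-k - 8)/(12*(k**2 + 8*k + 12)).
Δs = 5*(-2*k - 9)/(k**4 + 18*k**3 + 113*k**2 + 288*k + 252), as required.
Σ_(k=1)^(10) t_k = s_(11) − s_(1) = -1045/2652 − (-5/28) = -1000/4641.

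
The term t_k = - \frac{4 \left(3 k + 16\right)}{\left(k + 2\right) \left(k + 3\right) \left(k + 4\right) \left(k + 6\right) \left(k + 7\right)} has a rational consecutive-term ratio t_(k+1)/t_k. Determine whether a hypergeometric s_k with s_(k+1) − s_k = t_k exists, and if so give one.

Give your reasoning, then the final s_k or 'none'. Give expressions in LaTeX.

Compute t_(k+1)/t_k: get (k + 2)*(k + 6)*(3*k + 19)/((k + 5)*(k + 8)*(3*k + 16)).
So A=k + 2 and B=k + 8, with C=k**2 + 31*k/3 + 80/3.
Solve (k + 2)·f(k+1) − (k + 7)·f(k) = k**2 + 31*k/3 + 80/3.
Bound: deg f ≤ 5.
Solve for f: f(k) = k*(k + 4)*(k + 5)*(k**2 + 11*k + 36)/108 (degree 5 ≤ 5).
Certificate R = B(k−1)f/C = k*(k + 4)*(k + 7)*(k**2 + 11*k + 36)/(36*(3*k + 16)) gives s_k = k*(-k**2 - 11*k - 36)/(9*(k**3 + 11*k**2 + 36*k + 36)).
Δs = 4*(-3*k - 16)/(k**5 + 22*k**4 + 185*k**3 + 740*k**2 + 1404*k + 1008), as required.

s_k = \frac{k \left(- k^{2} - 11 k - 36\right)}{9 \left(k^{3} + 11 k^{2} + 36 k + 36\right)}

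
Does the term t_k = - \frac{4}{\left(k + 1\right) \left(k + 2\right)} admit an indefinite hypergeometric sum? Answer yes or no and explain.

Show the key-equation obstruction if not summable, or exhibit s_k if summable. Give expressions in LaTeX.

Ratio r(k) = (k + 1)/(k + 3).
Gosper form: A/B · C(k+1)/C(k) with A=k + 1, B=k + 3, C=1.
Solve (k + 1)·f(k+1) − (k + 2)·f(k) = 1.
Bound: deg f ≤ 1.
Match coefficients ⇒ f(k) = k.
Certificate R = B(k−1)f/C = k*(k + 2) gives s_k = -4*k/(k + 1).
Δs = -4/(k**2 + 3*k + 2), as required.

Yes. s_k = - \frac{4 k}{k + 1}.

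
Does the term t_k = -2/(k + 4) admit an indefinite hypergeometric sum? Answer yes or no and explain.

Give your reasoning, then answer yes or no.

Ratio r(k) = (k + 4)/(k + 5).
Gosper form: A/B · C(k+1)/C(k) with A=k + 4, B=k + 5, C=1.
Solve (k + 4)·f(k+1) − (k + 4)·f(k) = 1.
Bound: deg f ≤ 0.
Generic f = c0 gives residual -1; -1 = 0 cannot hold, so t_k is not Gosper-summable.

No. Not Gosper-summable.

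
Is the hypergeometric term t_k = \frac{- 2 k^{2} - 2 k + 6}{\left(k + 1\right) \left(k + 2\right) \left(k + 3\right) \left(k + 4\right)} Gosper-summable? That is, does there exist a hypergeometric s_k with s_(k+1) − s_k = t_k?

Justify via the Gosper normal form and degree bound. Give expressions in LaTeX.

Yes. s_k = \frac{2 k}{\left(k + 1\right) \left(k + 3\right)}.

Compute t_(k+1)/t_k: get (k + 1)*(k + (k + 1)**2 - 2)/((k + 5)*(k**2 + k - 3)).
A = k + 1, B = k + 5, C = k**2 + k - 3.
Set up (k + 1)·f(k+1) − (k + 4)·f(k) − (k**2 + k - 3) = 0.
d = 3 from the (1,1,2) case.
A polynomial solution: f(k) = -k*(k + 2).
So s_k = (B(k−1)f/C)·t_k = (-k*(k + 2)*(k + 4)/(k**2 + k - 3))·t_k = 2*k/((k + 1)*(k + 3)).
Check: Δs_k = 2*(-k**2 - k + 3)/(k**4 + 10*k**3 + 35*k**2 + 50*k + 24). ✓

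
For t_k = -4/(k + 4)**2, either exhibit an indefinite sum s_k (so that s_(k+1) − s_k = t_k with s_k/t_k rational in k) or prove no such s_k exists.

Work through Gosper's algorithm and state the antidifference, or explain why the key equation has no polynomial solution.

Ratio r(k) = (k + 4)**2/(k + 5)**2.
A = k**2 + 8*k + 16, B = k**2 + 10*k + 25, C = 1.
Set up (k**2 + 8*k + 16)·f(k+1) − (k**2 + 8*k + 16)·f(k) − (1) = 0.
From deg A=2, deg B=2, deg C=0: d=0.
f = c0 ⇒ A·f(k+1) − B(k−1)·f(k) − C = -1. The system {-1 = 0} is inconsistent; no antidifference.

not Gosper-summable; s_k does not exist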